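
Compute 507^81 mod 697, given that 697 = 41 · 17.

Mod 41: 507 ≡ 15; by Fermat, exponent reduces to 81 mod 40 = 1; 15^1 ≡ 15 (mod 41).
Mod 17: 507 ≡ 14; by Fermat, exponent reduces to 81 mod 16 = 1; 14^1 ≡ 14 (mod 17).
Combine by CRT: x ≡ 15 (mod 41), x ≡ 14 (mod 17) ⇒ x ≡ 507 (mod 697).

507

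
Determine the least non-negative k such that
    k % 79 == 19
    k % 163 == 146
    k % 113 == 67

Combine the congruences pairwise.
From k ≡ 19 (mod 79) write k = 19 + 79t. Substituting into k ≡ 146 (mod 163) gives 79t ≡ 127 (mod 163), and since 79⁻¹ ≡ 130 (mod 163), t ≡ 47. Hence k ≡ 19 + 79·47 = 3732 (mod 12877).
From k ≡ 3732 (mod 12877) write k = 3732 + 12877t. Substituting into k ≡ 67 (mod 113) gives 12877t ≡ 64 (mod 113), and since 108⁻¹ ≡ 45 (mod 113), t ≡ 55. Hence k ≡ 3732 + 12877·55 = 711967 (mod 1455101).

711967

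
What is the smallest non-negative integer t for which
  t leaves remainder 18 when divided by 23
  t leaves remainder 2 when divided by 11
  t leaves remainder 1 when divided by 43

The moduli are pairwise coprime; N = 23·11·43 = 10879.
N/23 = 473; 473 ≡ 13 (mod 23); 13·16 ≡ 1, so inverse 16.
N/11 = 989; 989 ≡ 10 (mod 11); 10·10 ≡ 1, so inverse 10.
N/43 = 253; 253 ≡ 38 (mod 43); 38·17 ≡ 1, so inverse 17.
t ≡ 18·473·16 + 2·989·10 + 1·253·17 = 160305.
160305 mod 10879 = 7999.

7999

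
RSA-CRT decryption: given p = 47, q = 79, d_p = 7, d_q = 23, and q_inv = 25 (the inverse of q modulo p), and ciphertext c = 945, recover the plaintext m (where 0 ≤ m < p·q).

m₁ = c^(d_p) mod p: c ≡ 5 (mod 47), and 5^7 mod 47 = 11.
m₂ = c^(d_q) mod q: c ≡ 76 (mod 79), and 76^23 mod 79 = 5.
h = q_inv·(m₁ − m₂) mod p = 25·(11 − 5) mod 47 = 9.
m = m₂ + h·q = 5 + 9·79 = 716.

716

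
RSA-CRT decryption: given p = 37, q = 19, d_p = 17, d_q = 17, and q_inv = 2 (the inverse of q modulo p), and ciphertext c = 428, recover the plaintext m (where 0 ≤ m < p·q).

m₁ = c^(d_p) mod p: c ≡ 21 (mod 37), and 21^17 mod 37 = 30.
m₂ = c^(d_q) mod q: c ≡ 10 (mod 19), and 10^17 mod 19 = 2.
h = q_inv·(m₁ − m₂) mod p = 2·(30 − 2) mod 37 = 19.
m = m₂ + h·q = 2 + 19·19 = 363.

363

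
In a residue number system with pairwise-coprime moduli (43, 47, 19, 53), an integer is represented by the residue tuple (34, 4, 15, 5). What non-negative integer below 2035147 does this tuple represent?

From x ≡ 34 (mod 43) write x = 34 + 43t. Substituting into x ≡ 4 (mod 47) gives 43t ≡ 17 (mod 47), and since 43⁻¹ ≡ 35 (mod 47), t ≡ 31. Hence x ≡ 34 + 43·31 = 1367 (mod 2021).
From x ≡ 1367 (mod 2021) write x = 1367 + 2021t. Substituting into x ≡ 15 (mod 19) gives 2021t ≡ 16 (mod 19), and since 7⁻¹ ≡ 11 (mod 19), t ≡ 5. Hence x ≡ 1367 + 2021·5 = 11472 (mod 38399).
From x ≡ 11472 (mod 38399) write x = 11472 + 38399t. Substituting into x ≡ 5 (mod 53) gives 38399t ≡ 34 (mod 53), and since 27⁻¹ ≡ 2 (mod 53), t ≡ 15. Hence x ≡ 11472 + 38399·15 = 587457 (mod 2035147).

587457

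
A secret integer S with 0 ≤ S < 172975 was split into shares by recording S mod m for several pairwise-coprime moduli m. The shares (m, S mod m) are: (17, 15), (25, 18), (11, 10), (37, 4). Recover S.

108118

The moduli are pairwise coprime; N = 17·25·11·37 = 172975.
N/17 = 10175; 10175 ≡ 9 (mod 17); 9·2 ≡ 1, so inverse 2.
N/25 = 6919; 6919 ≡ 19 (mod 25); 19·4 ≡ 1, so inverse 4.
N/11 = 15725; 15725 ≡ 6 (mod 11); 6·2 ≡ 1, so inverse 2.
N/37 = 4675; 4675 ≡ 13 (mod 37); 13·20 ≡ 1, so inverse 20.
S ≡ 15·10175·2 + 18·6919·4 + 10·15725·2 + 4·4675·20 = 1491918.
1491918 mod 172975 = 108118.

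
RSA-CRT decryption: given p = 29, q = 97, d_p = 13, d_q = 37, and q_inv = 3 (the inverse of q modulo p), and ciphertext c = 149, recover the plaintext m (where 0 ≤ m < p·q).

892

m₁ = c^(d_p) mod p: c ≡ 4 (mod 29), and 4^13 mod 29 = 22.
m₂ = c^(d_q) mod q: c ≡ 52 (mod 97), and 52^37 mod 97 = 19.
h = q_inv·(m₁ − m₂) mod p = 3·(22 − 19) mod 29 = 9.
m = m₂ + h·q = 19 + 9·97 = 892.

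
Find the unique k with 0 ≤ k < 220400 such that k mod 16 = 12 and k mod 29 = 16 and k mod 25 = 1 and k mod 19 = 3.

62076

Combine the congruences pairwise.
From k ≡ 12 (mod 16) write k = 12 + 16t. Substituting into k ≡ 16 (mod 29) gives 16t ≡ 4 (mod 29), and since 16⁻¹ ≡ 20 (mod 29), t ≡ 22. Hence k ≡ 12 + 16·22 = 364 (mod 464).
From k ≡ 364 (mod 464) write k = 364 + 464t. Substituting into k ≡ 1 (mod 25) gives 464t ≡ 12 (mod 25), and since 14⁻¹ ≡ 9 (mod 25), t ≡ 8. Hence k ≡ 364 + 464·8 = 4076 (mod 11600).
From k ≡ 4076 (mod 11600) write k = 4076 + 11600t. Substituting into k ≡ 3 (mod 19) gives 11600t ≡ 12 (mod 19), and since 10⁻¹ ≡ 2 (mod 19), t ≡ 5. Hence k ≡ 4076 + 11600·5 = 62076 (mod 220400).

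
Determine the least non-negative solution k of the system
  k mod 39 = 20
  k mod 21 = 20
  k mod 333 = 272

gcd(39, 21) = 3 and 3 | (20 − 20), so the pair is consistent; merging gives k ≡ 20 (mod 273), where 273 = lcm(39, 21).
gcd(273, 333) = 3 and 3 | (272 − 20), so the pair is consistent; merging gives k ≡ 4934 (mod 30303), where 30303 = lcm(273, 333).
The solution is unique modulo lcm(39, 21, 333) = 30303.

4934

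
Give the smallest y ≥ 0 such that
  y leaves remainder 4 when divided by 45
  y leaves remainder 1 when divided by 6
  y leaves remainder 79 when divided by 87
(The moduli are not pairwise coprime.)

949

gcd(45, 6) = 3 and 3 | (1 − 4), so the pair is consistent; merging gives y ≡ 49 (mod 90), where 90 = lcm(45, 6).
gcd(90, 87) = 3 and 3 | (79 − 49), so the pair is consistent; merging gives y ≡ 949 (mod 2610), where 2610 = lcm(90, 87).
The solution is unique modulo lcm(45, 6, 87) = 2610.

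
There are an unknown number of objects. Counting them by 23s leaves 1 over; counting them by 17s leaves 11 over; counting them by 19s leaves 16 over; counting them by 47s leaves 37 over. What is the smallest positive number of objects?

The moduli are pairwise coprime; M = 23·17·19·47 = 349163.
M/23 = 15181; 15181 ≡ 1 (mod 23), inverse 1.
M/17 = 20539; 20539 ≡ 3 (mod 17); 3·6 ≡ 1, so inverse 6.
M/19 = 18377; 18377 ≡ 4 (mod 19); 4·5 ≡ 1, so inverse 5.
M/47 = 7429; 7429 ≡ 3 (mod 47); 3·16 ≡ 1, so inverse 16.
N ≡ 1·15181·1 + 11·20539·6 + 16·18377·5 + 37·7429·16 = 7238883.
7238883 mod 349163 = 255623.

255623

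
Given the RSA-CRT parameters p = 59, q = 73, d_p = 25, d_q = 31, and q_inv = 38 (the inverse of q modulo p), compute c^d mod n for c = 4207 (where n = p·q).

173

m₁ = c^(d_p) mod p: c ≡ 18 (mod 59), and 18^25 mod 59 = 55.
m₂ = c^(d_q) mod q: c ≡ 46 (mod 73), and 46^31 mod 73 = 27.
h = q_inv·(m₁ − m₂) mod p = 38·(55 − 27) mod 59 = 2.
m = m₂ + h·q = 27 + 2·73 = 173.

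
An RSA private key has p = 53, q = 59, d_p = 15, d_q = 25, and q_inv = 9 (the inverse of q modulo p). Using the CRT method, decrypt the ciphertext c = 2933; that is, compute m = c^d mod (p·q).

1198

m₁ = c^(d_p) mod p: c ≡ 18 (mod 53), and 18^15 mod 53 = 32.
m₂ = c^(d_q) mod q: c ≡ 42 (mod 59), and 42^25 mod 59 = 18.
h = q_inv·(m₁ − m₂) mod p = 9·(32 − 18) mod 53 = 20.
m = m₂ + h·q = 18 + 20·59 = 1198.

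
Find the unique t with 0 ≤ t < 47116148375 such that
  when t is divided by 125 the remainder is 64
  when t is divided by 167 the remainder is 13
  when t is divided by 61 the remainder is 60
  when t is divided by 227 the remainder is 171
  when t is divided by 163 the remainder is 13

43672174689

From t ≡ 64 (mod 125) write t = 64 + 125s. Substituting into t ≡ 13 (mod 167) gives 125s ≡ 116 (mod 167), and since 125⁻¹ ≡ 163 (mod 167), s ≡ 37. Hence t ≡ 64 + 125·37 = 4689 (mod 20875).
From t ≡ 4689 (mod 20875) write t = 4689 + 20875s. Substituting into t ≡ 60 (mod 61) gives 20875s ≡ 7 (mod 61), and since 13⁻¹ ≡ 47 (mod 61), s ≡ 24. Hence t ≡ 4689 + 20875·24 = 505689 (mod 1273375).
From t ≡ 505689 (mod 1273375) write t = 505689 + 1273375s. Substituting into t ≡ 171 (mod 227) gives 1273375s ≡ 11 (mod 227), and since 132⁻¹ ≡ 43 (mod 227), s ≡ 19. Hence t ≡ 505689 + 1273375·19 = 24699814 (mod 289056125).
From t ≡ 24699814 (mod 289056125) write t = 24699814 + 289056125s. Substituting into t ≡ 13 (mod 163) gives 289056125s ≡ 78 (mod 163), and since 75⁻¹ ≡ 50 (mod 163), s ≡ 151. Hence t ≡ 24699814 + 289056125·151 = 43672174689 (mod 47116148375).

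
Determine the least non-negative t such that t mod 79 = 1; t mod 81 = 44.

1502

From t ≡ 1 (mod 79) write t = 1 + 79s. Substituting into t ≡ 44 (mod 81) gives 79s ≡ 43 (mod 81), and since 79⁻¹ ≡ 40 (mod 81), s ≡ 19. Hence t ≡ 1 + 79·19 = 1502 (mod 6399).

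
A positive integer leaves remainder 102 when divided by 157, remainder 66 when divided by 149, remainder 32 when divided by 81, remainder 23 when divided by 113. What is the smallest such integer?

25181960

The moduli are pairwise coprime; M = 157·149·81·113 = 214116129.
M/157 = 1363797; 1363797 ≡ 95 (mod 157); 95·119 ≡ 1, so inverse 119.
M/149 = 1437021; 1437021 ≡ 65 (mod 149); 65·94 ≡ 1, so inverse 94.
M/81 = 2643409; 2643409 ≡ 55 (mod 81); 55·28 ≡ 1, so inverse 28.
M/113 = 1894833; 1894833 ≡ 49 (mod 113); 49·30 ≡ 1, so inverse 30.
N ≡ 102·1363797·119 + 66·1437021·94 + 32·2643409·28 + 23·1894833·30 = 29144975504.
29144975504 mod 214116129 = 25181960.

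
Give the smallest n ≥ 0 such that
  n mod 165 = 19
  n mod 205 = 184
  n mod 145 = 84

13714

Combine the congruences pairwise.
gcd(165, 205) = 5 and 5 | (184 − 19), so the pair is consistent; merging gives n ≡ 184 (mod 6765), where 6765 = lcm(165, 205).
gcd(6765, 145) = 5 and 5 | (84 − 184), so the pair is consistent; merging gives n ≡ 13714 (mod 196185), where 196185 = lcm(6765, 145).
The solution is unique modulo lcm(165, 205, 145) = 196185.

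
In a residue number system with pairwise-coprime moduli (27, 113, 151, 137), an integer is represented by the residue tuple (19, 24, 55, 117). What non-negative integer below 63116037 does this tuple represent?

32337460

Combine the congruences pairwise.
From x ≡ 19 (mod 27) write x = 19 + 27t. Substituting into x ≡ 24 (mod 113) gives 27t ≡ 5 (mod 113), and since 27⁻¹ ≡ 67 (mod 113), t ≡ 109. Hence x ≡ 19 + 27·109 = 2962 (mod 3051).
From x ≡ 2962 (mod 3051) write x = 2962 + 3051t. Substituting into x ≡ 55 (mod 151) gives 3051t ≡ 113 (mod 151), and since 31⁻¹ ≡ 39 (mod 151), t ≡ 28. Hence x ≡ 2962 + 3051·28 = 88390 (mod 460701).
From x ≡ 88390 (mod 460701) write x = 88390 + 460701t. Substituting into x ≡ 117 (mod 137) gives 460701t ≡ 92 (mod 137), and since 107⁻¹ ≡ 105 (mod 137), t ≡ 70. Hence x ≡ 88390 + 460701·70 = 32337460 (mod 63116037).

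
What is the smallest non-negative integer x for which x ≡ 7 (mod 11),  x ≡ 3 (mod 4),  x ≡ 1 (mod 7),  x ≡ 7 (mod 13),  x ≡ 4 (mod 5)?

Combine the congruences pairwise.
From x ≡ 7 (mod 11) write x = 7 + 11t. Substituting into x ≡ 3 (mod 4) gives 11t ≡ 0 (mod 4), and since 3⁻¹ ≡ 3 (mod 4), t ≡ 0. Hence x ≡ 7 + 11·0 = 7 (mod 44).
From x ≡ 7 (mod 44) write x = 7 + 44t. Substituting into x ≡ 1 (mod 7) gives 44t ≡ 1 (mod 7), and since 2⁻¹ ≡ 4 (mod 7), t ≡ 4. Hence x ≡ 7 + 44·4 = 183 (mod 308).
From x ≡ 183 (mod 308) write x = 183 + 308t. Substituting into x ≡ 7 (mod 13) gives 308t ≡ 6 (mod 13), and since 9⁻¹ ≡ 3 (mod 13), t ≡ 5. Hence x ≡ 183 + 308·5 = 1723 (mod 4004).
From x ≡ 1723 (mod 4004) write x = 1723 + 4004t. Substituting into x ≡ 4 (mod 5) gives 4004t ≡ 1 (mod 5), and since 4⁻¹ ≡ 4 (mod 5), t ≡ 4. Hence x ≡ 1723 + 4004·4 = 17739 (mod 20020).

17739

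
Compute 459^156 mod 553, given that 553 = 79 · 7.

1

Mod 79: 459 ≡ 64; since 78 | 156, by Fermat 64^156 ≡ 1 (mod 79).
Mod 7: 459 ≡ 4; since 6 | 156, by Fermat 4^156 ≡ 1 (mod 7).
Combine by CRT: x ≡ 1 (mod 79), x ≡ 1 (mod 7) ⇒ x ≡ 1 (mod 553).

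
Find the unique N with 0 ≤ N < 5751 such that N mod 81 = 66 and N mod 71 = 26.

From N ≡ 66 (mod 81) write N = 66 + 81t. Substituting into N ≡ 26 (mod 71) gives 81t ≡ 31 (mod 71), and since 10⁻¹ ≡ 64 (mod 71), t ≡ 67. Hence N ≡ 66 + 81·67 = 5493 (mod 5751).

5493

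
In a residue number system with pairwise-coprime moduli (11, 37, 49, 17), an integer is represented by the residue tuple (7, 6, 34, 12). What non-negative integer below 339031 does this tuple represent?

319612

Combine the congruences pairwise.
From x ≡ 7 (mod 11) write x = 7 + 11t. Substituting into x ≡ 6 (mod 37) gives 11t ≡ 36 (mod 37), and since 11⁻¹ ≡ 27 (mod 37), t ≡ 10. Hence x ≡ 7 + 11·10 = 117 (mod 407).
From x ≡ 117 (mod 407) write x = 117 + 407t. Substituting into x ≡ 34 (mod 49) gives 407t ≡ 15 (mod 49), and since 15⁻¹ ≡ 36 (mod 49), t ≡ 1. Hence x ≡ 117 + 407·1 = 524 (mod 19943).
From x ≡ 524 (mod 19943) write x = 524 + 19943t. Substituting into x ≡ 12 (mod 17) gives 19943t ≡ 15 (mod 17), and since 2⁻¹ ≡ 9 (mod 17), t ≡ 16. Hence x ≡ 524 + 19943·16 = 319612 (mod 339031).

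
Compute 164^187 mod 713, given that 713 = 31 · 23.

Mod 31: 164 ≡ 9; by Fermat, exponent reduces to 187 mod 30 = 7; 9^7 ≡ 10 (mod 31).
Mod 23: 164 ≡ 3; by Fermat, exponent reduces to 187 mod 22 = 11; 3^11 ≡ 1 (mod 23).
Combine by CRT: x ≡ 10 (mod 31), x ≡ 1 (mod 23) ⇒ x ≡ 599 (mod 713).

599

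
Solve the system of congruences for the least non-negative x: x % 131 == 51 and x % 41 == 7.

2016

Combine the congruences pairwise.
From x ≡ 51 (mod 131) write x = 51 + 131t. Substituting into x ≡ 7 (mod 41) gives 131t ≡ 38 (mod 41), and since 8⁻¹ ≡ 36 (mod 41), t ≡ 15. Hence x ≡ 51 + 131·15 = 2016 (mod 5371).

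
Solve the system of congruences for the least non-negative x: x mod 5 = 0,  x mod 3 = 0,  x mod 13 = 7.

From x ≡ 0 (mod 5) write x = 0 + 5t. Substituting into x ≡ 0 (mod 3) gives 5t ≡ 0 (mod 3), and since 2⁻¹ ≡ 2 (mod 3), t ≡ 0. Hence x ≡ 0 + 5·0 = 0 (mod 15).
From x ≡ 0 (mod 15) write x = 0 + 15t. Substituting into x ≡ 7 (mod 13) gives 15t ≡ 7 (mod 13), and since 2⁻¹ ≡ 7 (mod 13), t ≡ 10. Hence x ≡ 0 + 15·10 = 150 (mod 195).

150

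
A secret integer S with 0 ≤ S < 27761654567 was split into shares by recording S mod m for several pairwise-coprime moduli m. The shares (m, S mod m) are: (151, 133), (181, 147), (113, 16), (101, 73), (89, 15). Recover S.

23415519095

The moduli are pairwise coprime; N = 151·181·113·101·89 = 27761654567.
N/151 = 183852017; 183852017 ≡ 4 (mod 151); 4·38 ≡ 1, so inverse 38.
N/181 = 153379307; 153379307 ≡ 88 (mod 181); 88·72 ≡ 1, so inverse 72.
N/113 = 245678359; 245678359 ≡ 87 (mod 113); 87·13 ≡ 1, so inverse 13.
N/101 = 274867867; 274867867 ≡ 3 (mod 101); 3·34 ≡ 1, so inverse 34.
N/89 = 311928703; 311928703 ≡ 79 (mod 89); 79·80 ≡ 1, so inverse 80.
S ≡ 133·183852017·38 + 147·153379307·72 + 16·245678359·13 + 73·274867867·34 + 15·311928703·80 = 3660192267372.
3660192267372 mod 27761654567 = 23415519095.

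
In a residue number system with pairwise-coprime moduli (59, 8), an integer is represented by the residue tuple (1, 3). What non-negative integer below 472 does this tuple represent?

355

From x ≡ 1 (mod 59) write x = 1 + 59t. Substituting into x ≡ 3 (mod 8) gives 59t ≡ 2 (mod 8), and since 3⁻¹ ≡ 3 (mod 8), t ≡ 6. Hence x ≡ 1 + 59·6 = 355 (mod 472).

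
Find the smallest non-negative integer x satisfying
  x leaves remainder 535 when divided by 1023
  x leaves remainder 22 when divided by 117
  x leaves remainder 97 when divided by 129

460885

Combine the congruences pairwise.
gcd(1023, 117) = 3 and 3 | (22 − 535), so the pair is consistent; merging gives x ≡ 22018 (mod 39897), where 39897 = lcm(1023, 117).
gcd(39897, 129) = 3 and 3 | (97 − 22018), so the pair is consistent; merging gives x ≡ 460885 (mod 1715571), where 1715571 = lcm(39897, 129).
The solution is unique modulo lcm(1023, 117, 129) = 1715571.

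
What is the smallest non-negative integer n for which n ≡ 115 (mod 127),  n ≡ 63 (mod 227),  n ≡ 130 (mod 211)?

3207119

The moduli are pairwise coprime; M = 127·227·211 = 6082919.
M/127 = 47897; 47897 ≡ 18 (mod 127); 18·120 ≡ 1, so inverse 120.
M/227 = 26797; 26797 ≡ 11 (mod 227); 11·62 ≡ 1, so inverse 62.
M/211 = 28829; 28829 ≡ 133 (mod 211); 133·165 ≡ 1, so inverse 165.
n ≡ 115·47897·120 + 63·26797·62 + 130·28829·165 = 1384029732.
1384029732 mod 6082919 = 3207119.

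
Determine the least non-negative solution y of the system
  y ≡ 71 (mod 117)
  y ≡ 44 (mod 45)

539

gcd(117, 45) = 9 and 9 | (44 − 71), so the pair is consistent; merging gives y ≡ 539 (mod 585), where 585 = lcm(117, 45).
The solution is unique modulo lcm(117, 45) = 585.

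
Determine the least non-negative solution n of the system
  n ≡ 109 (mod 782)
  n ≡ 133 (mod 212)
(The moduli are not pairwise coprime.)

gcd(782, 212) = 2 and 2 | (133 − 109), so the pair is consistent; merging gives n ≡ 75181 (mod 82892), where 82892 = lcm(782, 212).
The solution is unique modulo lcm(782, 212) = 82892.

75181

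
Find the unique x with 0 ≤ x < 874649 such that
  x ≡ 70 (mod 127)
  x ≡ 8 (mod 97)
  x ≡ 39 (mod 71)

688029

From x ≡ 70 (mod 127) write x = 70 + 127t. Substituting into x ≡ 8 (mod 97) gives 127t ≡ 35 (mod 97), and since 30⁻¹ ≡ 55 (mod 97), t ≡ 82. Hence x ≡ 70 + 127·82 = 10484 (mod 12319).
From x ≡ 10484 (mod 12319) write x = 10484 + 12319t. Substituting into x ≡ 39 (mod 71) gives 12319t ≡ 63 (mod 71), and since 36⁻¹ ≡ 2 (mod 71), t ≡ 55. Hence x ≡ 10484 + 12319·55 = 688029 (mod 874649).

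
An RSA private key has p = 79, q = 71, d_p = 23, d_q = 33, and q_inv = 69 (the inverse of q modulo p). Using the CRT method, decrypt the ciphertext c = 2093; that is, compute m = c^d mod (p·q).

3589

m₁ = c^(d_p) mod p: c ≡ 39 (mod 79), and 39^23 mod 79 = 34.
m₂ = c^(d_q) mod q: c ≡ 34 (mod 71), and 34^33 mod 71 = 39.
h = q_inv·(m₁ − m₂) mod p = 69·(34 − 39) mod 79 = 50.
m = m₂ + h·q = 39 + 50·71 = 3589.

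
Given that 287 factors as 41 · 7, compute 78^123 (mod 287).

Mod 41: 78 ≡ 37; by Fermat, exponent reduces to 123 mod 40 = 3; 37^3 ≡ 18 (mod 41).
Mod 7: 78 ≡ 1; by Fermat, exponent reduces to 123 mod 6 = 3; 1^3 ≡ 1 (mod 7).
Combine by CRT: x ≡ 18 (mod 41), x ≡ 1 (mod 7) ⇒ x ≡ 141 (mod 287).

141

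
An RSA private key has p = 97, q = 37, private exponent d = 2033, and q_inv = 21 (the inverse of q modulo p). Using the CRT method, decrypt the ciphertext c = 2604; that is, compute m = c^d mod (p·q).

d_p = d mod (p−1) = 2033 mod 96 = 17; d_q = d mod (q−1) = 17.
m₁ = c^(d_p) mod p: c ≡ 82 (mod 97), and 82^17 mod 97 = 40.
m₂ = c^(d_q) mod q: c ≡ 14 (mod 37), and 14^17 mod 37 = 29.
h = q_inv·(m₁ − m₂) mod p = 21·(40 − 29) mod 97 = 37.
m = m₂ + h·q = 29 + 37·37 = 1398.

1398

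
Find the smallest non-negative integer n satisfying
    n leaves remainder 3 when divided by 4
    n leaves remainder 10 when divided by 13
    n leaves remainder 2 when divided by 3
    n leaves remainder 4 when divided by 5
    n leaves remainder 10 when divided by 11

The moduli are pairwise coprime; M = 4·13·3·5·11 = 8580.
M/4 = 2145; 2145 ≡ 1 (mod 4), inverse 1.
M/13 = 660; 660 ≡ 10 (mod 13); 10·4 ≡ 1, so inverse 4.
M/3 = 2860; 2860 ≡ 1 (mod 3), inverse 1.
M/5 = 1716; 1716 ≡ 1 (mod 5), inverse 1.
M/11 = 780; 780 ≡ 10 (mod 11); 10·10 ≡ 1, so inverse 10.
n ≡ 3·2145·1 + 10·660·4 + 2·2860·1 + 4·1716·1 + 10·780·10 = 123419.
123419 mod 8580 = 3299.

3299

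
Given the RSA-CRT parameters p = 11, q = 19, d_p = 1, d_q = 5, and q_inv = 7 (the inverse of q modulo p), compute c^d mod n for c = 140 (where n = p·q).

m₁ = c^(d_p) mod p: c ≡ 8 (mod 11), and 8^1 mod 11 = 8.
m₂ = c^(d_q) mod q: c ≡ 7 (mod 19), and 7^5 mod 19 = 11.
h = q_inv·(m₁ − m₂) mod p = 7·(8 − 11) mod 11 = 1.
m = m₂ + h·q = 11 + 1·19 = 30.

30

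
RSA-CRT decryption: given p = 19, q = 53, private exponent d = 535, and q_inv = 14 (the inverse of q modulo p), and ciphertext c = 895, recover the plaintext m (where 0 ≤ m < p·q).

d_p = d mod (p−1) = 535 mod 18 = 13; d_q = d mod (q−1) = 15.
m₁ = c^(d_p) mod p: c ≡ 2 (mod 19), and 2^13 mod 19 = 3.
m₂ = c^(d_q) mod q: c ≡ 47 (mod 53), and 47^15 mod 53 = 36.
h = q_inv·(m₁ − m₂) mod p = 14·(3 − 36) mod 19 = 13.
m = m₂ + h·q = 36 + 13·53 = 725.

725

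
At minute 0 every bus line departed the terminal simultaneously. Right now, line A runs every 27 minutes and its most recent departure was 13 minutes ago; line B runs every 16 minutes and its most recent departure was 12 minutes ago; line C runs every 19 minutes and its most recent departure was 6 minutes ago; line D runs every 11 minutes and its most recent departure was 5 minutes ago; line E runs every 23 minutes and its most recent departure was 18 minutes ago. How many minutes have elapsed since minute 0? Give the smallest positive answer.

From t ≡ 13 (mod 27) write t = 13 + 27s. Substituting into t ≡ 12 (mod 16) gives 27s ≡ 15 (mod 16), and since 11⁻¹ ≡ 3 (mod 16), s ≡ 13. Hence t ≡ 13 + 27·13 = 364 (mod 432).
From t ≡ 364 (mod 432) write t = 364 + 432s. Substituting into t ≡ 6 (mod 19) gives 432s ≡ 3 (mod 19), and since 14⁻¹ ≡ 15 (mod 19), s ≡ 7. Hence t ≡ 364 + 432·7 = 3388 (mod 8208).
From t ≡ 3388 (mod 8208) write t = 3388 + 8208s. Substituting into t ≡ 5 (mod 11) gives 8208s ≡ 5 (mod 11), and since 2⁻¹ ≡ 6 (mod 11), s ≡ 8. Hence t ≡ 3388 + 8208·8 = 69052 (mod 90288).
From t ≡ 69052 (mod 90288) write t = 69052 + 90288s. Substituting into t ≡ 18 (mod 23) gives 90288s ≡ 12 (mod 23), and since 13⁻¹ ≡ 16 (mod 23), s ≡ 8. Hence t ≡ 69052 + 90288·8 = 791356 (mod 2076624).

791356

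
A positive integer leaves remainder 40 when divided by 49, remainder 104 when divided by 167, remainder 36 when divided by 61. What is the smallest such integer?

From n ≡ 40 (mod 49) write n = 40 + 49t. Substituting into n ≡ 104 (mod 167) gives 49t ≡ 64 (mod 167), and since 49⁻¹ ≡ 75 (mod 167), t ≡ 124. Hence n ≡ 40 + 49·124 = 6116 (mod 8183).
From n ≡ 6116 (mod 8183) write n = 6116 + 8183t. Substituting into n ≡ 36 (mod 61) gives 8183t ≡ 20 (mod 61), and since 9⁻¹ ≡ 34 (mod 61), t ≡ 9. Hence n ≡ 6116 + 8183·9 = 79763 (mod 499163).

79763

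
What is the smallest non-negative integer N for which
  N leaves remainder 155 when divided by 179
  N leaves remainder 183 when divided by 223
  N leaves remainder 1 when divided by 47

141565

The moduli are pairwise coprime; M = 179·223·47 = 1876099.
M/179 = 10481; 10481 ≡ 99 (mod 179); 99·132 ≡ 1, so inverse 132.
M/223 = 8413; 8413 ≡ 162 (mod 223); 162·106 ≡ 1, so inverse 106.
M/47 = 39917; 39917 ≡ 14 (mod 47); 14·37 ≡ 1, so inverse 37.
N ≡ 155·10481·132 + 183·8413·106 + 1·39917·37 = 379113563.
379113563 mod 1876099 = 141565.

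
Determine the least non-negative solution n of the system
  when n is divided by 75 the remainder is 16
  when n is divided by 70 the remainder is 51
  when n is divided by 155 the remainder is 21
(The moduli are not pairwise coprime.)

Combine the congruences pairwise.
gcd(75, 70) = 5 and 5 | (51 − 16), so the pair is consistent; merging gives n ≡ 541 (mod 1050), where 1050 = lcm(75, 70).
gcd(1050, 155) = 5 and 5 | (21 − 541), so the pair is consistent; merging gives n ≡ 6841 (mod 32550), where 32550 = lcm(1050, 155).
The solution is unique modulo lcm(75, 70, 155) = 32550.

6841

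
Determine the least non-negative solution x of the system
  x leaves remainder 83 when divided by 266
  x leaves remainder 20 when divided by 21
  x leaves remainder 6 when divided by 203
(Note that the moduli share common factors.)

16043

gcd(266, 21) = 7 and 7 | (20 − 83), so the pair is consistent; merging gives x ≡ 83 (mod 798), where 798 = lcm(266, 21).
gcd(798, 203) = 7 and 7 | (6 − 83), so the pair is consistent; merging gives x ≡ 16043 (mod 23142), where 23142 = lcm(798, 203).
The solution is unique modulo lcm(266, 21, 203) = 23142.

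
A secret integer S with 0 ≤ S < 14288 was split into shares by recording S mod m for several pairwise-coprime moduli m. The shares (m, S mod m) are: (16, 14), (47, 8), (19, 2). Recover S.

9502

Combine the congruences pairwise.
From S ≡ 14 (mod 16) write S = 14 + 16t. Substituting into S ≡ 8 (mod 47) gives 16t ≡ 41 (mod 47), and since 16⁻¹ ≡ 3 (mod 47), t ≡ 29. Hence S ≡ 14 + 16·29 = 478 (mod 752).
From S ≡ 478 (mod 752) write S = 478 + 752t. Substituting into S ≡ 2 (mod 19) gives 752t ≡ 18 (mod 19), and since 11⁻¹ ≡ 7 (mod 19), t ≡ 12. Hence S ≡ 478 + 752·12 = 9502 (mod 14288).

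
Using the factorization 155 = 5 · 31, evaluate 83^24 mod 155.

16

Mod 5: 83 ≡ 3; since 4 | 24, by Fermat 3^24 ≡ 1 (mod 5).
Mod 31: 83 ≡ 21; 21^24 ≡ 16 (mod 31).
Combine by CRT: x ≡ 1 (mod 5), x ≡ 16 (mod 31) ⇒ x ≡ 16 (mod 155).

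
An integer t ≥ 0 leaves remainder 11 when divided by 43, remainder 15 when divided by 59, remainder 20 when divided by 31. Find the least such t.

45032

The moduli are pairwise coprime; N = 43·59·31 = 78647.
N/43 = 1829; 1829 ≡ 23 (mod 43); 23·15 ≡ 1, so inverse 15.
N/59 = 1333; 1333 ≡ 35 (mod 59); 35·27 ≡ 1, so inverse 27.
N/31 = 2537; 2537 ≡ 26 (mod 31); 26·6 ≡ 1, so inverse 6.
t ≡ 11·1829·15 + 15·1333·27 + 20·2537·6 = 1146090.
1146090 mod 78647 = 45032.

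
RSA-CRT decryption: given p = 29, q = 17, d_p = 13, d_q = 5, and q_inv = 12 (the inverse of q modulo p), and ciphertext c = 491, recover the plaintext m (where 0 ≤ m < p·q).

m₁ = c^(d_p) mod p: c ≡ 27 (mod 29), and 27^13 mod 29 = 15.
m₂ = c^(d_q) mod q: c ≡ 15 (mod 17), and 15^5 mod 17 = 2.
h = q_inv·(m₁ − m₂) mod p = 12·(15 − 2) mod 29 = 11.
m = m₂ + h·q = 2 + 11·17 = 189.

189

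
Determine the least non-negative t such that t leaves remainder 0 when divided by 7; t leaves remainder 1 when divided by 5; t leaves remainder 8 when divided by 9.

The moduli are pairwise coprime; N = 7·5·9 = 315.
N/7 = 45; 45 ≡ 3 (mod 7); 3·5 ≡ 1, so inverse 5.
N/5 = 63; 63 ≡ 3 (mod 5); 3·2 ≡ 1, so inverse 2.
N/9 = 35; 35 ≡ 8 (mod 9); 8·8 ≡ 1, so inverse 8.
t ≡ 0·45·5 + 1·63·2 + 8·35·8 = 2366.
2366 mod 315 = 161.

161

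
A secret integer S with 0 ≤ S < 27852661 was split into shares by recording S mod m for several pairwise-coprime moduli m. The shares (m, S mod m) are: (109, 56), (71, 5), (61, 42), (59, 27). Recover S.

Combine the congruences pairwise.
From S ≡ 56 (mod 109) write S = 56 + 109t. Substituting into S ≡ 5 (mod 71) gives 109t ≡ 20 (mod 71), and since 38⁻¹ ≡ 43 (mod 71), t ≡ 8. Hence S ≡ 56 + 109·8 = 928 (mod 7739).
From S ≡ 928 (mod 7739) write S = 928 + 7739t. Substituting into S ≡ 42 (mod 61) gives 7739t ≡ 29 (mod 61), and since 53⁻¹ ≡ 38 (mod 61), t ≡ 4. Hence S ≡ 928 + 7739·4 = 31884 (mod 472079).
From S ≡ 31884 (mod 472079) write S = 31884 + 472079t. Substituting into S ≡ 27 (mod 59) gives 472079t ≡ 3 (mod 59), and since 20⁻¹ ≡ 3 (mod 59), t ≡ 9. Hence S ≡ 31884 + 472079·9 = 4280595 (mod 27852661).

4280595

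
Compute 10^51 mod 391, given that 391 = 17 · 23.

14

Mod 17: 10 ≡ 10; by Fermat, exponent reduces to 51 mod 16 = 3; 10^3 ≡ 14 (mod 17).
Mod 23: 10 ≡ 10; by Fermat, exponent reduces to 51 mod 22 = 7; 10^7 ≡ 14 (mod 23).
Combine by CRT: x ≡ 14 (mod 17), x ≡ 14 (mod 23) ⇒ x ≡ 14 (mod 391).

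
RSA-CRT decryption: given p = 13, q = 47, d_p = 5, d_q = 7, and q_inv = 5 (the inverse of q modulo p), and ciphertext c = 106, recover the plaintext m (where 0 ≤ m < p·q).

m₁ = c^(d_p) mod p: c ≡ 2 (mod 13), and 2^5 mod 13 = 6.
m₂ = c^(d_q) mod q: c ≡ 12 (mod 47), and 12^7 mod 47 = 42.
h = q_inv·(m₁ − m₂) mod p = 5·(6 − 42) mod 13 = 2.
m = m₂ + h·q = 42 + 2·47 = 136.

136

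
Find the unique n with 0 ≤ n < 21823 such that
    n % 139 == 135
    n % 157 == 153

21819

Combine the congruences pairwise.
From n ≡ 135 (mod 139) write n = 135 + 139t. Substituting into n ≡ 153 (mod 157) gives 139t ≡ 18 (mod 157), and since 139⁻¹ ≡ 61 (mod 157), t ≡ 156. Hence n ≡ 135 + 139·156 = 21819 (mod 21823).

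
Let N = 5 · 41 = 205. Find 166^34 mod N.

66

Mod 5: 166 ≡ 1; by Fermat, exponent reduces to 34 mod 4 = 2; 1^2 ≡ 1 (mod 5).
Mod 41: 166 ≡ 2; 2^34 ≡ 25 (mod 41).
Combine by CRT: x ≡ 1 (mod 5), x ≡ 25 (mod 41) ⇒ x ≡ 66 (mod 205).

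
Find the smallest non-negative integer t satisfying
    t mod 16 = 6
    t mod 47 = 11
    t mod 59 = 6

12278

The moduli are pairwise coprime; N = 16·47·59 = 44368.
N/16 = 2773; 2773 ≡ 5 (mod 16); 5·13 ≡ 1, so inverse 13.
N/47 = 944; 944 ≡ 4 (mod 47); 4·12 ≡ 1, so inverse 12.
N/59 = 752; 752 ≡ 44 (mod 59); 44·55 ≡ 1, so inverse 55.
t ≡ 6·2773·13 + 11·944·12 + 6·752·55 = 589062.
589062 mod 44368 = 12278.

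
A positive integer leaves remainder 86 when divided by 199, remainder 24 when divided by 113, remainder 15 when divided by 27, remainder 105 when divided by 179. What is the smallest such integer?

The moduli are pairwise coprime; N = 199·113·27·179 = 108679671.
N/199 = 546129; 546129 ≡ 73 (mod 199); 73·30 ≡ 1, so inverse 30.
N/113 = 961767; 961767 ≡ 24 (mod 113); 24·33 ≡ 1, so inverse 33.
N/27 = 4025173; 4025173 ≡ 13 (mod 27); 13·25 ≡ 1, so inverse 25.
N/179 = 607149; 607149 ≡ 160 (mod 179); 160·113 ≡ 1, so inverse 113.
m ≡ 86·546129·30 + 24·961767·33 + 15·4025173·25 + 105·607149·113 = 10883995044.
10883995044 mod 108679671 = 16027944.

16027944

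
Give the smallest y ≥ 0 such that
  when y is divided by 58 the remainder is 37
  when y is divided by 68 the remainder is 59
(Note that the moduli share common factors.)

1487

gcd(58, 68) = 2 and 2 | (59 − 37), so the pair is consistent; merging gives y ≡ 1487 (mod 1972), where 1972 = lcm(58, 68).
The solution is unique modulo lcm(58, 68) = 1972.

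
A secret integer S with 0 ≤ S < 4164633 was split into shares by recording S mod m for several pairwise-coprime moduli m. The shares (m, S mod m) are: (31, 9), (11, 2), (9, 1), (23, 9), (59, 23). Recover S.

From S ≡ 9 (mod 31) write S = 9 + 31t. Substituting into S ≡ 2 (mod 11) gives 31t ≡ 4 (mod 11), and since 9⁻¹ ≡ 5 (mod 11), t ≡ 9. Hence S ≡ 9 + 31·9 = 288 (mod 341).
From S ≡ 288 (mod 341) write S = 288 + 341t. Substituting into S ≡ 1 (mod 9) gives 341t ≡ 1 (mod 9), and since 8⁻¹ ≡ 8 (mod 9), t ≡ 8. Hence S ≡ 288 + 341·8 = 3016 (mod 3069).
From S ≡ 3016 (mod 3069) write S = 3016 + 3069t. Substituting into S ≡ 9 (mod 23) gives 3069t ≡ 6 (mod 23), and since 10⁻¹ ≡ 7 (mod 23), t ≡ 19. Hence S ≡ 3016 + 3069·19 = 61327 (mod 70587).
From S ≡ 61327 (mod 70587) write S = 61327 + 70587t. Substituting into S ≡ 23 (mod 59) gives 70587t ≡ 56 (mod 59), and since 23⁻¹ ≡ 18 (mod 59), t ≡ 5. Hence S ≡ 61327 + 70587·5 = 414262 (mod 4164633).

414262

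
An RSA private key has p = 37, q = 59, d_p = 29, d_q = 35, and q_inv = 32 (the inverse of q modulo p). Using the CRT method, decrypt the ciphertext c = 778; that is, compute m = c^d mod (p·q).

445

m₁ = c^(d_p) mod p: c ≡ 1 (mod 37), and 1^29 mod 37 = 1.
m₂ = c^(d_q) mod q: c ≡ 11 (mod 59), and 11^35 mod 59 = 32.
h = q_inv·(m₁ − m₂) mod p = 32·(1 − 32) mod 37 = 7.
m = m₂ + h·q = 32 + 7·59 = 445.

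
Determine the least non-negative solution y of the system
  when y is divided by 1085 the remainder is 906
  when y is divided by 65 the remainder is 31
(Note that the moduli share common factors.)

Combine the congruences pairwise.
gcd(1085, 65) = 5 and 5 | (31 − 906), so the pair is consistent; merging gives y ≡ 9586 (mod 14105), where 14105 = lcm(1085, 65).
The solution is unique modulo lcm(1085, 65) = 14105.

9586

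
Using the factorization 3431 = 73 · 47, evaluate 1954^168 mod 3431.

585

Mod 73: 1954 ≡ 56; by Fermat, exponent reduces to 168 mod 72 = 24; 56^24 ≡ 1 (mod 73).
Mod 47: 1954 ≡ 27; by Fermat, exponent reduces to 168 mod 46 = 30; 27^30 ≡ 21 (mod 47).
Combine by CRT: x ≡ 1 (mod 73), x ≡ 21 (mod 47) ⇒ x ≡ 585 (mod 3431).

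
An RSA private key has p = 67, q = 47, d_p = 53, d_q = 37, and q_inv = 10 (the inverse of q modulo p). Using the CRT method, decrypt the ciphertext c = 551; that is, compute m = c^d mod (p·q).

m₁ = c^(d_p) mod p: c ≡ 15 (mod 67), and 15^53 mod 67 = 14.
m₂ = c^(d_q) mod q: c ≡ 34 (mod 47), and 34^37 mod 47 = 17.
h = q_inv·(m₁ − m₂) mod p = 10·(14 − 17) mod 67 = 37.
m = m₂ + h·q = 17 + 37·47 = 1756.

1756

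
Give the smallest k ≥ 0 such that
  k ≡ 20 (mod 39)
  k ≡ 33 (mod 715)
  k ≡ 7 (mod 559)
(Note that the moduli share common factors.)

35783

Combine the congruences pairwise.
gcd(39, 715) = 13 and 13 | (33 − 20), so the pair is consistent; merging gives k ≡ 1463 (mod 2145), where 2145 = lcm(39, 715).
gcd(2145, 559) = 13 and 13 | (7 − 1463), so the pair is consistent; merging gives k ≡ 35783 (mod 92235), where 92235 = lcm(2145, 559).
The solution is unique modulo lcm(39, 715, 559) = 92235.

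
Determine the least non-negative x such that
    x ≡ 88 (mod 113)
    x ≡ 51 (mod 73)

5964

Combine the congruences pairwise.
From x ≡ 88 (mod 113) write x = 88 + 113t. Substituting into x ≡ 51 (mod 73) gives 113t ≡ 36 (mod 73), and since 40⁻¹ ≡ 42 (mod 73), t ≡ 52. Hence x ≡ 88 + 113·52 = 5964 (mod 8249).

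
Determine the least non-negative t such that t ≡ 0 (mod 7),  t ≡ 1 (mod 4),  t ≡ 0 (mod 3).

21

The moduli are pairwise coprime; N = 7·4·3 = 84.
N/7 = 12; 12 ≡ 5 (mod 7); 5·3 ≡ 1, so inverse 3.
N/4 = 21; 21 ≡ 1 (mod 4), inverse 1.
N/3 = 28; 28 ≡ 1 (mod 3), inverse 1.
t ≡ 0·12·3 + 1·21·1 + 0·28·1 = 21.
21 mod 84 = 21.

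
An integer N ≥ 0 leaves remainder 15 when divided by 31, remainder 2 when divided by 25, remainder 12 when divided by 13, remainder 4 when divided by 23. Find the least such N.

191502

The moduli are pairwise coprime; M = 31·25·13·23 = 231725.
M/31 = 7475; 7475 ≡ 4 (mod 31); 4·8 ≡ 1, so inverse 8.
M/25 = 9269; 9269 ≡ 19 (mod 25); 19·4 ≡ 1, so inverse 4.
M/13 = 17825; 17825 ≡ 2 (mod 13); 2·7 ≡ 1, so inverse 7.
M/23 = 10075; 10075 ≡ 1 (mod 23), inverse 1.
N ≡ 15·7475·8 + 2·9269·4 + 12·17825·7 + 4·10075·1 = 2508752.
2508752 mod 231725 = 191502.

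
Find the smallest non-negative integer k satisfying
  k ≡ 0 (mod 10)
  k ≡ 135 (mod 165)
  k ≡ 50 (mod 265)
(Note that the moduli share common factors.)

gcd(10, 165) = 5 and 5 | (135 − 0), so the pair is consistent; merging gives k ≡ 300 (mod 330), where 330 = lcm(10, 165).
gcd(330, 265) = 5 and 5 | (50 − 300), so the pair is consistent; merging gives k ≡ 13830 (mod 17490), where 17490 = lcm(330, 265).
The solution is unique modulo lcm(10, 165, 265) = 17490.

13830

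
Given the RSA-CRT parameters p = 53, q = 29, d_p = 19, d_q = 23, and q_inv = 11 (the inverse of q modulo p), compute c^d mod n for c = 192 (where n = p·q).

843

m₁ = c^(d_p) mod p: c ≡ 33 (mod 53), and 33^19 mod 53 = 48.
m₂ = c^(d_q) mod q: c ≡ 18 (mod 29), and 18^23 mod 29 = 2.
h = q_inv·(m₁ − m₂) mod p = 11·(48 − 2) mod 53 = 29.
m = m₂ + h·q = 2 + 29·29 = 843.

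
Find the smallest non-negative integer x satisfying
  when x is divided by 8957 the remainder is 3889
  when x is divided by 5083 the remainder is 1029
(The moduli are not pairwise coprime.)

gcd(8957, 5083) = 13 and 13 | (1029 − 3889), so the pair is consistent; merging gives x ≡ 326341 (mod 3502187), where 3502187 = lcm(8957, 5083).
The solution is unique modulo lcm(8957, 5083) = 3502187.

326341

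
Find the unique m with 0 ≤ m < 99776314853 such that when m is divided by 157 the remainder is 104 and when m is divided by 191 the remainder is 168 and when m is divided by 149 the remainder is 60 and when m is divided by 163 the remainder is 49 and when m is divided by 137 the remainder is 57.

From m ≡ 104 (mod 157) write m = 104 + 157t. Substituting into m ≡ 168 (mod 191) gives 157t ≡ 64 (mod 191), and since 157⁻¹ ≡ 73 (mod 191), t ≡ 88. Hence m ≡ 104 + 157·88 = 13920 (mod 29987).
From m ≡ 13920 (mod 29987) write m = 13920 + 29987t. Substituting into m ≡ 60 (mod 149) gives 29987t ≡ 146 (mod 149), and since 38⁻¹ ≡ 51 (mod 149), t ≡ 145. Hence m ≡ 13920 + 29987·145 = 4362035 (mod 4468063).
From m ≡ 4362035 (mod 4468063) write m = 4362035 + 4468063t. Substituting into m ≡ 49 (mod 163) gives 4468063t ≡ 57 (mod 163), and since 70⁻¹ ≡ 7 (mod 163), t ≡ 73. Hence m ≡ 4362035 + 4468063·73 = 330530634 (mod 728294269).
From m ≡ 330530634 (mod 728294269) write m = 330530634 + 728294269t. Substituting into m ≡ 57 (mod 137) gives 728294269t ≡ 7 (mod 137), and since 77⁻¹ ≡ 121 (mod 137), t ≡ 25. Hence m ≡ 330530634 + 728294269·25 = 18537887359 (mod 99776314853).

18537887359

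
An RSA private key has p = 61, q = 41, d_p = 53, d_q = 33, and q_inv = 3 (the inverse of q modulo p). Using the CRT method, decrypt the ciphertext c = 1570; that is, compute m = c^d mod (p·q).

m₁ = c^(d_p) mod p: c ≡ 45 (mod 61), and 45^53 mod 61 = 4.
m₂ = c^(d_q) mod q: c ≡ 12 (mod 41), and 12^33 mod 41 = 28.
h = q_inv·(m₁ − m₂) mod p = 3·(4 − 28) mod 61 = 50.
m = m₂ + h·q = 28 + 50·41 = 2078.

2078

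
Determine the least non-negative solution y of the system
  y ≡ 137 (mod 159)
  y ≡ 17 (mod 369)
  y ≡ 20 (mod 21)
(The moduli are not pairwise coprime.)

75662

Combine the congruences pairwise.
gcd(159, 369) = 3 and 3 | (17 − 137), so the pair is consistent; merging gives y ≡ 16991 (mod 19557), where 19557 = lcm(159, 369).
gcd(19557, 21) = 3 and 3 | (20 − 16991), so the pair is consistent; merging gives y ≡ 75662 (mod 136899), where 136899 = lcm(19557, 21).
The solution is unique modulo lcm(159, 369, 21) = 136899.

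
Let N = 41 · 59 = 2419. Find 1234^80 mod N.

1108

Mod 41: 1234 ≡ 4; since 40 | 80, by Fermat 4^80 ≡ 1 (mod 41).
Mod 59: 1234 ≡ 54; by Fermat, exponent reduces to 80 mod 58 = 22; 54^22 ≡ 46 (mod 59).
Combine by CRT: x ≡ 1 (mod 41), x ≡ 46 (mod 59) ⇒ x ≡ 1108 (mod 2419).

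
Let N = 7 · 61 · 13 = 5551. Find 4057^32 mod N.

625

Mod 7: 4057 ≡ 4; by Fermat, exponent reduces to 32 mod 6 = 2; 4^2 ≡ 2 (mod 7).
Mod 61: 4057 ≡ 31; 31^32 ≡ 15 (mod 61).
Mod 13: 4057 ≡ 1; by Fermat, exponent reduces to 32 mod 12 = 8; 1^8 ≡ 1 (mod 13).
Combine by CRT: x ≡ 2 (mod 7), x ≡ 15 (mod 61), x ≡ 1 (mod 13) ⇒ x ≡ 625 (mod 5551).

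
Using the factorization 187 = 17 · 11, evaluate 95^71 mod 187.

73

Mod 17: 95 ≡ 10; by Fermat, exponent reduces to 71 mod 16 = 7; 10^7 ≡ 5 (mod 17).
Mod 11: 95 ≡ 7; by Fermat, exponent reduces to 71 mod 10 = 1; 7^1 ≡ 7 (mod 11).
Combine by CRT: x ≡ 5 (mod 17), x ≡ 7 (mod 11) ⇒ x ≡ 73 (mod 187).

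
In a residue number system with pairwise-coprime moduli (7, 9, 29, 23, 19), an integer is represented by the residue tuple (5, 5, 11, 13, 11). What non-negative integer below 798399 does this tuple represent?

The moduli are pairwise coprime; N = 7·9·29·23·19 = 798399.
N/7 = 114057; 114057 ≡ 6 (mod 7); 6·6 ≡ 1, so inverse 6.
N/9 = 88711; 88711 ≡ 7 (mod 9); 7·4 ≡ 1, so inverse 4.
N/29 = 27531; 27531 ≡ 10 (mod 29); 10·3 ≡ 1, so inverse 3.
N/23 = 34713; 34713 ≡ 6 (mod 23); 6·4 ≡ 1, so inverse 4.
N/19 = 42021; 42021 ≡ 12 (mod 19); 12·8 ≡ 1, so inverse 8.
x ≡ 5·114057·6 + 5·88711·4 + 11·27531·3 + 13·34713·4 + 11·42021·8 = 11607377.
11607377 mod 798399 = 429791.

429791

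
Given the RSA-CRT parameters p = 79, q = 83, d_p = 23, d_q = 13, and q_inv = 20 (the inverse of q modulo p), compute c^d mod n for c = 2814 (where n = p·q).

5167

m₁ = c^(d_p) mod p: c ≡ 49 (mod 79), and 49^23 mod 79 = 32.
m₂ = c^(d_q) mod q: c ≡ 75 (mod 83), and 75^13 mod 83 = 21.
h = q_inv·(m₁ − m₂) mod p = 20·(32 − 21) mod 79 = 62.
m = m₂ + h·q = 21 + 62·83 = 5167.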